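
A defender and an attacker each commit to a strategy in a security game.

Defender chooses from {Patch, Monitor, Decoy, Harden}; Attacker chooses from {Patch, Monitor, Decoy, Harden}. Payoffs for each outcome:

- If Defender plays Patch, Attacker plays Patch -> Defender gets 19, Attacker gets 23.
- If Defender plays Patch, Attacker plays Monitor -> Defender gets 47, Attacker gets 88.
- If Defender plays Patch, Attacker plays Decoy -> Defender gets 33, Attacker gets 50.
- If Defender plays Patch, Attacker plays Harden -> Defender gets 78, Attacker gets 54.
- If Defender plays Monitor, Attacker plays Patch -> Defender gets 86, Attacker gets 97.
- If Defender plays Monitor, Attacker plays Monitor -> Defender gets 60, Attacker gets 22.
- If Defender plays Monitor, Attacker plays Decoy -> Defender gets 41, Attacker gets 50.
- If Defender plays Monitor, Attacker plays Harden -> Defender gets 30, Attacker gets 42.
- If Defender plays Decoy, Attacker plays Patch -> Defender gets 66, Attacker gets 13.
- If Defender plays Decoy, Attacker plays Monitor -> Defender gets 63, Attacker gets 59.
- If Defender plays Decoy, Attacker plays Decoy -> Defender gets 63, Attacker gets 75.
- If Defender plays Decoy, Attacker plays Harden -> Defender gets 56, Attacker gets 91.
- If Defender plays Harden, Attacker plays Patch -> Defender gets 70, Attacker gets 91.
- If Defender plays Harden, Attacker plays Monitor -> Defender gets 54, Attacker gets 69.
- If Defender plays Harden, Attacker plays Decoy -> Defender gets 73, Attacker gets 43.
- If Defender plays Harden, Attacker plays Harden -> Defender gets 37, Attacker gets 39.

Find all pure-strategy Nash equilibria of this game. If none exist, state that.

(Monitor, Patch)

(Patch, Patch): Defender can switch to Monitor (19 → 86). Not NE.
(Patch, Monitor): Defender can switch to Monitor (47 → 60). Not NE.
(Patch, Decoy): Defender can switch to Monitor (33 → 41). Not NE.
(Patch, Harden): Attacker can switch to Monitor (54 → 88). Not NE.
(Monitor, Patch): Defender gets 86, best alternative 70; Attacker gets 97, best alternative 50. No profitable deviation — NE.
(Monitor, Monitor): Defender can switch to Decoy (60 → 63). Not NE.
(Monitor, Decoy): Defender can switch to Decoy (41 → 63). Not NE.
(The remaining 9 profiles each have a profitable deviation by the same check.)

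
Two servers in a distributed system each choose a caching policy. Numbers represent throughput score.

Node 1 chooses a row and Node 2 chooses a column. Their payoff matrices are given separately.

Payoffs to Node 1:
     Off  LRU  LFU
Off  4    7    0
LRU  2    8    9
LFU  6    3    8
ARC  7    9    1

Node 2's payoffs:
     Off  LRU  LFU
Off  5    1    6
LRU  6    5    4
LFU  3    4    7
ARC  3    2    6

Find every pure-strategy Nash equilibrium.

There is no pure-strategy Nash equilibrium.

(Off, Off): Node 1 can switch to LFU (4 → 6). Not NE.
(Off, LRU): Node 1 can switch to LRU (7 → 8). Not NE.
(Off, LFU): Node 1 can switch to LRU (0 → 9). Not NE.
(LRU, Off): Node 1 can switch to Off (2 → 4). Not NE.
(LRU, LRU): Node 1 can switch to ARC (8 → 9). Not NE.
(LRU, LFU): Node 2 can switch to Off (4 → 6). Not NE.
(LFU, Off): Node 1 can switch to ARC (6 → 7). Not NE.
(LFU, LRU): Node 1 can switch to Off (3 → 7). Not NE.
(LFU, LFU): Node 1 can switch to LRU (8 → 9). Not NE.
(ARC, Off): Node 2 can switch to LFU (3 → 6). Not NE.
(ARC, LRU): Node 2 can switch to Off (2 → 3). Not NE.
(ARC, LFU): Node 1 can switch to LRU (1 → 9). Not NE.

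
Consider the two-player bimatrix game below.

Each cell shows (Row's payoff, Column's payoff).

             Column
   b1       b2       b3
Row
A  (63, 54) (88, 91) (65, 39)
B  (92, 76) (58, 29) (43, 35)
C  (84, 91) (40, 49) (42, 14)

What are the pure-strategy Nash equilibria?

For each strategy profile, look for a profitable unilateral deviation.
(A, b1): Row can switch to B (63 → 92). Not NE.
(A, b2): Row gets 88, best alternative 58; Column gets 91, best alternative 54. No profitable deviation — NE.
(A, b3): Column can switch to b1 (39 → 54). Not NE.
(B, b1): Row gets 92, best alternative 84; Column gets 76, best alternative 35. No profitable deviation — NE.
(B, b2): Row can switch to A (58 → 88). Not NE.
(B, b3): Row can switch to A (43 → 65). Not NE.
(C, b1): Row can switch to B (84 → 92). Not NE.
(C, b2): Row can switch to A (40 → 88). Not NE.
(C, b3): Row can switch to A (42 → 65). Not NE.

The pure Nash equilibria are (A, b2); (B, b1).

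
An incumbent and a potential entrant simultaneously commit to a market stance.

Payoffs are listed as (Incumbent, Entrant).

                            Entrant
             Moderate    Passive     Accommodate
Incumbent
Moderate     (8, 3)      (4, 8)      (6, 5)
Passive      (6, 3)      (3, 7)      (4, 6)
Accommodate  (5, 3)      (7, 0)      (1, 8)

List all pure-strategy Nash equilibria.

For each strategy profile, look for a profitable unilateral deviation.
(Moderate, Moderate): Entrant can switch to Passive (3 → 8). Not NE.
(Moderate, Passive): Incumbent can switch to Accommodate (4 → 7). Not NE.
(Moderate, Accommodate): Entrant can switch to Passive (5 → 8). Not NE.
(Passive, Moderate): Incumbent can switch to Moderate (6 → 8). Not NE.
(Passive, Passive): Incumbent can switch to Moderate (3 → 4). Not NE.
(Passive, Accommodate): Incumbent can switch to Moderate (4 → 6). Not NE.
(Accommodate, Moderate): Incumbent can switch to Moderate (5 → 8). Not NE.
(Accommodate, Passive): Entrant can switch to Moderate (0 → 3). Not NE.
(The remaining 1 profile has a profitable deviation by the same check.)

This game has no pure Nash equilibrium.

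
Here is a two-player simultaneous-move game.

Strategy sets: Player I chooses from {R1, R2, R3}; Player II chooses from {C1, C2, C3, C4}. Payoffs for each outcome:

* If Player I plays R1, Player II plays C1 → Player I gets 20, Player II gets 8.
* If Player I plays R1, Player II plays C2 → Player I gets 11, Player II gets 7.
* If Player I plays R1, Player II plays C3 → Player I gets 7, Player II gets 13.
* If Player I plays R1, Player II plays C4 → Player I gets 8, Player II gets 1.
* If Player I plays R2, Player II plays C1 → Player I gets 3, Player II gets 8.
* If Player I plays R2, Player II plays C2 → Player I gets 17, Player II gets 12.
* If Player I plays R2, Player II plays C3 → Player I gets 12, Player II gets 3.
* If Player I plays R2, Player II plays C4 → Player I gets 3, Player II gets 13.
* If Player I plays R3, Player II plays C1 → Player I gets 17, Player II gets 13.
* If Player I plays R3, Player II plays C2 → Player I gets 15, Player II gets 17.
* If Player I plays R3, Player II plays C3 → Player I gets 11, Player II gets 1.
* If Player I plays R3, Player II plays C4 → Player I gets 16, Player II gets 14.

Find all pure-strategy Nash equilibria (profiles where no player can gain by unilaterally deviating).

Player I against C1: payoffs 20, 3, 17 → best response R1.
Player I against C2: payoffs 11, 17, 15 → best response R2.
Player I against C3: payoffs 7, 12, 11 → best response R2.
Player I against C4: payoffs 8, 3, 16 → best response R3.
Player II against R1: payoffs 8, 7, 13, 1 → best response C3.
Player II against R2: payoffs 8, 12, 3, 13 → best response C4.
Player II against R3: payoffs 13, 17, 1, 14 → best response C2.
No profile is a mutual best response for all players.

There is no pure-strategy Nash equilibrium.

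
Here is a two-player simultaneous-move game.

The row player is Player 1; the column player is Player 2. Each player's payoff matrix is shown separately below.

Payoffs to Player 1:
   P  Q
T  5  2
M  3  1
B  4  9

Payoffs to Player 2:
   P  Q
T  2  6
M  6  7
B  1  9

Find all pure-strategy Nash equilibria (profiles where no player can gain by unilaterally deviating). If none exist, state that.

The unique pure-strategy Nash equilibrium is (B, Q).

(T, P): Player 2 can switch to Q (2 → 6). Not NE.
(T, Q): Player 1 can switch to B (2 → 9). Not NE.
(M, P): Player 1 can switch to T (3 → 5). Not NE.
(M, Q): Player 1 can switch to T (1 → 2). Not NE.
(B, P): Player 1 can switch to T (4 → 5). Not NE.
(B, Q): Player 1 gets 9, best alternative 2; Player 2 gets 9, best alternative 1. No profitable deviation — NE.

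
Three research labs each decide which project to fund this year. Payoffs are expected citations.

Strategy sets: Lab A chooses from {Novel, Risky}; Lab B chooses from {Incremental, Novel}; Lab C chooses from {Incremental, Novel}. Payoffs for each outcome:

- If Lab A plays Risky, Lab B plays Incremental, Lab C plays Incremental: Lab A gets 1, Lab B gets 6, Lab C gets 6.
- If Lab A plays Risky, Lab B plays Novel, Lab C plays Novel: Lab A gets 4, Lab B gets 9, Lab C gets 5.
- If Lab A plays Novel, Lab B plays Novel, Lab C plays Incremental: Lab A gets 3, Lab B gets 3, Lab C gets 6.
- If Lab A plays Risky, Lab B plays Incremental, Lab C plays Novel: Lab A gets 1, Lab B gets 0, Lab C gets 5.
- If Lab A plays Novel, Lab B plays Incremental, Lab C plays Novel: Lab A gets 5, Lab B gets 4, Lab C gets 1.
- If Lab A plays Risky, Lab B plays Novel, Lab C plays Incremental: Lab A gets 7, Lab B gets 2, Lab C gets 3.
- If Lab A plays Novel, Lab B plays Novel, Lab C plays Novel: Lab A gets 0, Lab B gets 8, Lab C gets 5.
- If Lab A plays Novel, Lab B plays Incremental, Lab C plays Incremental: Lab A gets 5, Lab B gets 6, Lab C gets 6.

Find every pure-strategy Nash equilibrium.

Lab A against (Incremental, Incremental): payoffs 5, 1 → best response Novel.
Lab A against (Incremental, Novel): payoffs 5, 1 → best response Novel.
Lab A against (Novel, Incremental): payoffs 3, 7 → best response Risky.
Lab A against (Novel, Novel): payoffs 0, 4 → best response Risky.
Lab B against (Novel, Incremental): payoffs 6, 3 → best response Incremental.
Lab B against (Novel, Novel): payoffs 4, 8 → best response Novel.
Lab B against (Risky, Incremental): payoffs 6, 2 → best response Incremental.
Lab B against (Risky, Novel): payoffs 0, 9 → best response Novel.
Lab C against (Novel, Incremental): payoffs 6, 1 → best response Incremental.
Lab C against (Novel, Novel): payoffs 6, 5 → best response Incremental.
Lab C against (Risky, Incremental): payoffs 6, 5 → best response Incremental.
Lab C against (Risky, Novel): payoffs 3, 5 → best response Novel.
Mutual best responses: (Novel, Incremental, Incremental); (Risky, Novel, Novel).

The pure Nash equilibria are (Novel, Incremental, Incremental); (Risky, Novel, Novel).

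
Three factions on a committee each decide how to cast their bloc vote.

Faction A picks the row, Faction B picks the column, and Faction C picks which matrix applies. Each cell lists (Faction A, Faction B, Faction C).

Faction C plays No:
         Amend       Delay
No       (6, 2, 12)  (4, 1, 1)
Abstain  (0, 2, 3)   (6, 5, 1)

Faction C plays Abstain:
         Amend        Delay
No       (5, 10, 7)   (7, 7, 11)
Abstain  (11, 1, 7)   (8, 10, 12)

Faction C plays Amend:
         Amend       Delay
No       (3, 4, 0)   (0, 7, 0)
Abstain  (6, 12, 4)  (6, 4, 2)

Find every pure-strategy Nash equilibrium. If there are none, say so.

For each player, find the best response to each opponent profile; mutual best responses are the pure NE.
Faction A against (Amend, No): payoffs 6, 0 → best response No.
Faction A against (Amend, Abstain): payoffs 5, 11 → best response Abstain.
Faction A against (Amend, Amend): payoffs 3, 6 → best response Abstain.
Faction A against (Delay, No): payoffs 4, 6 → best response Abstain.
Faction A against (Delay, Abstain): payoffs 7, 8 → best response Abstain.
Faction A against (Delay, Amend): payoffs 0, 6 → best response Abstain.
Faction B against (No, No): payoffs 2, 1 → best response Amend.
Faction B against (No, Abstain): payoffs 10, 7 → best response Amend.
Faction B against (No, Amend): payoffs 4, 7 → best response Delay.
Faction B against (Abstain, No): payoffs 2, 5 → best response Delay.
Faction B against (Abstain, Abstain): payoffs 1, 10 → best response Delay.
Faction B against (Abstain, Amend): payoffs 12, 4 → best response Amend.
Faction C against (No, Amend): payoffs 12, 7, 0 → best response No.
Faction C against (No, Delay): payoffs 1, 11, 0 → best response Abstain.
Faction C against (Abstain, Amend): payoffs 3, 7, 4 → best response Abstain.
Faction C against (Abstain, Delay): payoffs 1, 12, 2 → best response Abstain.
Mutual best responses: (No, Amend, No); (Abstain, Delay, Abstain).

The pure Nash equilibria are (No, Amend, No), (Abstain, Delay, Abstain).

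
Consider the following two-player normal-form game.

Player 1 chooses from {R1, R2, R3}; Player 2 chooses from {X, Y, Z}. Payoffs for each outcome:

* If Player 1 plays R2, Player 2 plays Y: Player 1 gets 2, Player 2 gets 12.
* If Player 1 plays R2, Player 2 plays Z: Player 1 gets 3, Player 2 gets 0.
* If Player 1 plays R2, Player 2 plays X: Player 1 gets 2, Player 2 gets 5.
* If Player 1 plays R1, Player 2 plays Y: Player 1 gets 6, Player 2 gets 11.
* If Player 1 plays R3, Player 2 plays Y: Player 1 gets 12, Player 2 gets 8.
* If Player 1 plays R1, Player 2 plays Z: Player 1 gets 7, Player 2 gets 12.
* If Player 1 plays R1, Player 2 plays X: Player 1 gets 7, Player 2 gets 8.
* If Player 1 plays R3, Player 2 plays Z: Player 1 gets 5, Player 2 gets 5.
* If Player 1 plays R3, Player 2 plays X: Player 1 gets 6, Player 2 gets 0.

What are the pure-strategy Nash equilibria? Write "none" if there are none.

Player 1 against X: payoffs 7, 2, 6 → best response R1.
Player 1 against Y: payoffs 6, 2, 12 → best response R3.
Player 1 against Z: payoffs 7, 3, 5 → best response R1.
Player 2 against R1: payoffs 8, 11, 12 → best response Z.
Player 2 against R2: payoffs 5, 12, 0 → best response Y.
Player 2 against R3: payoffs 0, 8, 5 → best response Y.
Mutual best responses: (R1, Z); (R3, Y).

(R1, Z), (R3, Y)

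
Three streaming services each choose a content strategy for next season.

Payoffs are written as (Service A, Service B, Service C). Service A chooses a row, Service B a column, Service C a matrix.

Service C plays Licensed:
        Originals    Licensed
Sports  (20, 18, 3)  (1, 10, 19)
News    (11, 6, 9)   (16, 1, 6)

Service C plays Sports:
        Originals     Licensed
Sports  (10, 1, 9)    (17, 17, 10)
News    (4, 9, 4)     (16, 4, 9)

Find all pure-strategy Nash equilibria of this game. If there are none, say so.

none

(Sports, Originals, Licensed): Service C can switch to Sports (3 → 9). Not NE.
(Sports, Originals, Sports): Service B can switch to Licensed (1 → 17). Not NE.
(Sports, Licensed, Licensed): Service A can switch to News (1 → 16). Not NE.
(Sports, Licensed, Sports): Service C can switch to Licensed (10 → 19). Not NE.
(News, Originals, Licensed): Service A can switch to Sports (11 → 20). Not NE.
(News, Originals, Sports): Service A can switch to Sports (4 → 10). Not NE.
(News, Licensed, Licensed): Service B can switch to Originals (1 → 6). Not NE.
(News, Licensed, Sports): Service A can switch to Sports (16 → 17). Not NE.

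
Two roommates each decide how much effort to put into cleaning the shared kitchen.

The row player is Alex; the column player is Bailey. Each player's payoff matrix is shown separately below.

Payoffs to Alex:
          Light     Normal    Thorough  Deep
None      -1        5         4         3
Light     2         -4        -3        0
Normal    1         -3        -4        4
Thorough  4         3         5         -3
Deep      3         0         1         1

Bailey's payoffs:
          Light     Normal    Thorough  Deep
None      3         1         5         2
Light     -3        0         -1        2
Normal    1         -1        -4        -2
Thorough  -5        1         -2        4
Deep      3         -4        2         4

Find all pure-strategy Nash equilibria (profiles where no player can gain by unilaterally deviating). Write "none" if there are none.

There is no pure-strategy Nash equilibrium.

Mark each player's best response to every combination of opponents' strategies; a profile where every player is best-responding is a pure Nash equilibrium.
Alex against Light: payoffs -1, 2, 1, 4, 3 → best response Thorough.
Alex against Normal: payoffs 5, -4, -3, 3, 0 → best response None.
Alex against Thorough: payoffs 4, -3, -4, 5, 1 → best response Thorough.
Alex against Deep: payoffs 3, 0, 4, -3, 1 → best response Normal.
Bailey against None: payoffs 3, 1, 5, 2 → best response Thorough.
Bailey against Light: payoffs -3, 0, -1, 2 → best response Deep.
Bailey against Normal: payoffs 1, -1, -4, -2 → best response Light.
Bailey against Thorough: payoffs -5, 1, -2, 4 → best response Deep.
Bailey against Deep: payoffs 3, -4, 2, 4 → best response Deep.
No profile is a mutual best response for all players.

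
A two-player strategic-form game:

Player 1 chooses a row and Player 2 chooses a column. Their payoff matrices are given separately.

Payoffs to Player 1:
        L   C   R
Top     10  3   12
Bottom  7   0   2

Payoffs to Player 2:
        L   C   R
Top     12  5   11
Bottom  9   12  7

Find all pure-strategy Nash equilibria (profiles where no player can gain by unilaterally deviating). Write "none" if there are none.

Pure NE: (Top, L)

(Top, L): Player 1 gets 10, best alternative 7; Player 2 gets 12, best alternative 11. No profitable deviation — NE.
(Top, C): Player 2 can switch to L (5 → 12). Not NE.
(Top, R): Player 2 can switch to L (11 → 12). Not NE.
(Bottom, L): Player 1 can switch to Top (7 → 10). Not NE.
(Bottom, C): Player 1 can switch to Top (0 → 3). Not NE.
(Bottom, R): Player 1 can switch to Top (2 → 12). Not NE.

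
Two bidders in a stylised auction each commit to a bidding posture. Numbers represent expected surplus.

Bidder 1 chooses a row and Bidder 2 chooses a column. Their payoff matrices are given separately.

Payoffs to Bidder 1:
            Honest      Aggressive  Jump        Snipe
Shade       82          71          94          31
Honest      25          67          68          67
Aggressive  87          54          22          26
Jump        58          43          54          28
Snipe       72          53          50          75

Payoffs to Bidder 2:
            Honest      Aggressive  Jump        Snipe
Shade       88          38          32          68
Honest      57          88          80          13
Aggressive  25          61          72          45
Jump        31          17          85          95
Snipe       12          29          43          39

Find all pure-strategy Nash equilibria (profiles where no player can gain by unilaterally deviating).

This game has no pure Nash equilibrium.

Bidder 1 against Honest: payoffs 82, 25, 87, 58, 72 → best response Aggressive.
Bidder 1 against Aggressive: payoffs 71, 67, 54, 43, 53 → best response Shade.
Bidder 1 against Jump: payoffs 94, 68, 22, 54, 50 → best response Shade.
Bidder 1 against Snipe: payoffs 31, 67, 26, 28, 75 → best response Snipe.
Bidder 2 against Shade: payoffs 88, 38, 32, 68 → best response Honest.
Bidder 2 against Honest: payoffs 57, 88, 80, 13 → best response Aggressive.
Bidder 2 against Aggressive: payoffs 25, 61, 72, 45 → best response Jump.
Bidder 2 against Jump: payoffs 31, 17, 85, 95 → best response Snipe.
Bidder 2 against Snipe: payoffs 12, 29, 43, 39 → best response Jump.
No profile is a mutual best response for all players.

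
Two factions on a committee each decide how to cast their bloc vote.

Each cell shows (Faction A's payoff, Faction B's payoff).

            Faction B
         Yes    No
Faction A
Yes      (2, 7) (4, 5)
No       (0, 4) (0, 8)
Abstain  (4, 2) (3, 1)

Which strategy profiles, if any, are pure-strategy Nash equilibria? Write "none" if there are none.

Mark each player's best response to every combination of opponents' strategies; a profile where every player is best-responding is a pure Nash equilibrium.
Faction A against Yes: payoffs 2, 0, 4 → best response Abstain.
Faction A against No: payoffs 4, 0, 3 → best response Yes.
Faction B against Yes: payoffs 7, 5 → best response Yes.
Faction B against No: payoffs 4, 8 → best response No.
Faction B against Abstain: payoffs 2, 1 → best response Yes.
Mutual best responses: (Abstain, Yes).

Pure NE: (Abstain, Yes)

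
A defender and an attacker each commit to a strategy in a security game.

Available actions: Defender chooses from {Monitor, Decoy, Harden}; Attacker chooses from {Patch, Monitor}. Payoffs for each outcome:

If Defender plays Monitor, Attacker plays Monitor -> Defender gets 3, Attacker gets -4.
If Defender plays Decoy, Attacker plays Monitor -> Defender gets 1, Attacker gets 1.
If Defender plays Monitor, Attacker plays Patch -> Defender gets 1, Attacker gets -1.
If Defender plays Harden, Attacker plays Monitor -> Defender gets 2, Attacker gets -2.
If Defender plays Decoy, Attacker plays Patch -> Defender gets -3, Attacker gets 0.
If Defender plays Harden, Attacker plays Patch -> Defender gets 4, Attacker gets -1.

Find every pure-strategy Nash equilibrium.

Pure NE: (Harden, Patch)

Defender against Patch: payoffs 1, -3, 4 → best response Harden.
Defender against Monitor: payoffs 3, 1, 2 → best response Monitor.
Attacker against Monitor: payoffs -1, -4 → best response Patch.
Attacker against Decoy: payoffs 0, 1 → best response Monitor.
Attacker against Harden: payoffs -1, -2 → best response Patch.
Mutual best responses: (Harden, Patch).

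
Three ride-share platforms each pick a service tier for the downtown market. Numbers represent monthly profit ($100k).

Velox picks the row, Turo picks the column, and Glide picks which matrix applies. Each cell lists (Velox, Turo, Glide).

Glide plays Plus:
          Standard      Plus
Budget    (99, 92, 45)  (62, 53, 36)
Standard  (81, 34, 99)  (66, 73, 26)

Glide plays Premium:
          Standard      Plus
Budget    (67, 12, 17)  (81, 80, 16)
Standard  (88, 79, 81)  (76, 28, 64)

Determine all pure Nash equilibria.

(Budget, Standard, Plus)

Velox against (Standard, Plus): payoffs 99, 81 → best response Budget.
Velox against (Standard, Premium): payoffs 67, 88 → best response Standard.
Velox against (Plus, Plus): payoffs 62, 66 → best response Standard.
Velox against (Plus, Premium): payoffs 81, 76 → best response Budget.
Turo against (Budget, Plus): payoffs 92, 53 → best response Standard.
Turo against (Budget, Premium): payoffs 12, 80 → best response Plus.
Turo against (Standard, Plus): payoffs 34, 73 → best response Plus.
Turo against (Standard, Premium): payoffs 79, 28 → best response Standard.
Glide against (Budget, Standard): payoffs 45, 17 → best response Plus.
Glide against (Budget, Plus): payoffs 36, 16 → best response Plus.
Glide against (Standard, Standard): payoffs 99, 81 → best response Plus.
Glide against (Standard, Plus): payoffs 26, 64 → best response Premium.
Mutual best responses: (Budget, Standard, Plus).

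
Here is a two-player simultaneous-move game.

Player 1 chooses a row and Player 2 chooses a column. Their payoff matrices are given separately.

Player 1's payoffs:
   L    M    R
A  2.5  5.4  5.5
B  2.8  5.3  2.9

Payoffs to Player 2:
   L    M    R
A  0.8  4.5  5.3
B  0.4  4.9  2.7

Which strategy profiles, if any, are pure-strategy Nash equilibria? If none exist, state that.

Player 1 against L: payoffs 2.5, 2.8 → best response B.
Player 1 against M: payoffs 5.4, 5.3 → best response A.
Player 1 against R: payoffs 5.5, 2.9 → best response A.
Player 2 against A: payoffs 0.8, 4.5, 5.3 → best response R.
Player 2 against B: payoffs 0.4, 4.9, 2.7 → best response M.
Mutual best responses: (A, R).

The unique pure-strategy Nash equilibrium is (A, R).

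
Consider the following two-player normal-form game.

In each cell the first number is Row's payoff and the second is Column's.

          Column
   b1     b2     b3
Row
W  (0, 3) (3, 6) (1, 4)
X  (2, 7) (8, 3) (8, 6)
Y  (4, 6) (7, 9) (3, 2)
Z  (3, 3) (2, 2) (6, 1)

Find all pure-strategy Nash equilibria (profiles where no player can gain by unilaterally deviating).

There is no pure-strategy Nash equilibrium.

Mark each player's best response to every combination of opponents' strategies; a profile where every player is best-responding is a pure Nash equilibrium.
Row against b1: payoffs 0, 2, 4, 3 → best response Y.
Row against b2: payoffs 3, 8, 7, 2 → best response X.
Row against b3: payoffs 1, 8, 3, 6 → best response X.
Column against W: payoffs 3, 6, 4 → best response b2.
Column against X: payoffs 7, 3, 6 → best response b1.
Column against Y: payoffs 6, 9, 2 → best response b2.
Column against Z: payoffs 3, 2, 1 → best response b1.
No profile is a mutual best response for all players.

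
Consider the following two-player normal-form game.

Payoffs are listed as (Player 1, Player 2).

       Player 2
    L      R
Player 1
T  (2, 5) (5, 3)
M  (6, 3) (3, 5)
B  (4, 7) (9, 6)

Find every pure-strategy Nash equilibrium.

Player 1 against L: payoffs 2, 6, 4 → best response M.
Player 1 against R: payoffs 5, 3, 9 → best response B.
Player 2 against T: payoffs 5, 3 → best response L.
Player 2 against M: payoffs 3, 5 → best response R.
Player 2 against B: payoffs 7, 6 → best response L.
No profile is a mutual best response for all players.

There is no pure-strategy Nash equilibrium.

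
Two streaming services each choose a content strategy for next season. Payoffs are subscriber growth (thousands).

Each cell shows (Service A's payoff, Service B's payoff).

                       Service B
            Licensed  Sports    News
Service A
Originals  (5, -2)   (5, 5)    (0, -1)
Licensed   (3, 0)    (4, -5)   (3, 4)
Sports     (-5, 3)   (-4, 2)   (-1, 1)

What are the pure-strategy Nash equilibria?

The pure Nash equilibria are (Originals, Sports); (Licensed, News).

Mark each player's best response to every combination of opponents' strategies; a profile where every player is best-responding is a pure Nash equilibrium.
Service A against Licensed: payoffs 5, 3, -5 → best response Originals.
Service A against Sports: payoffs 5, 4, -4 → best response Originals.
Service A against News: payoffs 0, 3, -1 → best response Licensed.
Service B against Originals: payoffs -2, 5, -1 → best response Sports.
Service B against Licensed: payoffs 0, -5, 4 → best response News.
Service B against Sports: payoffs 3, 2, 1 → best response Licensed.
Mutual best responses: (Originals, Sports); (Licensed, News).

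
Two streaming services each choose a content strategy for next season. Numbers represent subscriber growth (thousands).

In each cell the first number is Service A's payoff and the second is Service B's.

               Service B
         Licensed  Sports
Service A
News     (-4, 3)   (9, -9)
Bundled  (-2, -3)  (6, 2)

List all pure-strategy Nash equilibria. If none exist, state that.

No pure-strategy Nash equilibrium.

Service A against Licensed: payoffs -4, -2 → best response Bundled.
Service A against Sports: payoffs 9, 6 → best response News.
Service B against News: payoffs 3, -9 → best response Licensed.
Service B against Bundled: payoffs -3, 2 → best response Sports.
No profile is a mutual best response for all players.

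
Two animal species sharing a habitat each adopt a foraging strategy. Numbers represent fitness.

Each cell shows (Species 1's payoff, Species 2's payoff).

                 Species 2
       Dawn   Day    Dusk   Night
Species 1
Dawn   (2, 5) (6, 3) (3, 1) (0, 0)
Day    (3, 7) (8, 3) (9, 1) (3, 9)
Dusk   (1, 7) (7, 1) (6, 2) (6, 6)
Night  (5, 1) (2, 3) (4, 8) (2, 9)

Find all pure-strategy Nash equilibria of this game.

This game has no pure Nash equilibrium.

Species 1 against Dawn: payoffs 2, 3, 1, 5 → best response Night.
Species 1 against Day: payoffs 6, 8, 7, 2 → best response Day.
Species 1 against Dusk: payoffs 3, 9, 6, 4 → best response Day.
Species 1 against Night: payoffs 0, 3, 6, 2 → best response Dusk.
Species 2 against Dawn: payoffs 5, 3, 1, 0 → best response Dawn.
Species 2 against Day: payoffs 7, 3, 1, 9 → best response Night.
Species 2 against Dusk: payoffs 7, 1, 2, 6 → best response Dawn.
Species 2 against Night: payoffs 1, 3, 8, 9 → best response Night.
No profile is a mutual best response for all players.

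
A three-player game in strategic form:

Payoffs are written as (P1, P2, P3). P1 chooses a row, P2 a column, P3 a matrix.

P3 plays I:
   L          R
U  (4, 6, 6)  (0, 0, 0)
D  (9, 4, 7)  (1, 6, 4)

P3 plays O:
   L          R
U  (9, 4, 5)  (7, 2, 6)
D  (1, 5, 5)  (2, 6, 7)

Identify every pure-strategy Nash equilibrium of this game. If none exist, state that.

There is no pure-strategy Nash equilibrium.

For each player, find the best response to each opponent profile; mutual best responses are the pure NE.
P1 against (L, I): payoffs 4, 9 → best response D.
P1 against (L, O): payoffs 9, 1 → best response U.
P1 against (R, I): payoffs 0, 1 → best response D.
P1 against (R, O): payoffs 7, 2 → best response U.
P2 against (U, I): payoffs 6, 0 → best response L.
P2 against (U, O): payoffs 4, 2 → best response L.
P2 against (D, I): payoffs 4, 6 → best response R.
P2 against (D, O): payoffs 5, 6 → best response R.
P3 against (U, L): payoffs 6, 5 → best response I.
P3 against (U, R): payoffs 0, 6 → best response O.
P3 against (D, L): payoffs 7, 5 → best response I.
P3 against (D, R): payoffs 4, 7 → best response O.
No profile is a mutual best response for all players.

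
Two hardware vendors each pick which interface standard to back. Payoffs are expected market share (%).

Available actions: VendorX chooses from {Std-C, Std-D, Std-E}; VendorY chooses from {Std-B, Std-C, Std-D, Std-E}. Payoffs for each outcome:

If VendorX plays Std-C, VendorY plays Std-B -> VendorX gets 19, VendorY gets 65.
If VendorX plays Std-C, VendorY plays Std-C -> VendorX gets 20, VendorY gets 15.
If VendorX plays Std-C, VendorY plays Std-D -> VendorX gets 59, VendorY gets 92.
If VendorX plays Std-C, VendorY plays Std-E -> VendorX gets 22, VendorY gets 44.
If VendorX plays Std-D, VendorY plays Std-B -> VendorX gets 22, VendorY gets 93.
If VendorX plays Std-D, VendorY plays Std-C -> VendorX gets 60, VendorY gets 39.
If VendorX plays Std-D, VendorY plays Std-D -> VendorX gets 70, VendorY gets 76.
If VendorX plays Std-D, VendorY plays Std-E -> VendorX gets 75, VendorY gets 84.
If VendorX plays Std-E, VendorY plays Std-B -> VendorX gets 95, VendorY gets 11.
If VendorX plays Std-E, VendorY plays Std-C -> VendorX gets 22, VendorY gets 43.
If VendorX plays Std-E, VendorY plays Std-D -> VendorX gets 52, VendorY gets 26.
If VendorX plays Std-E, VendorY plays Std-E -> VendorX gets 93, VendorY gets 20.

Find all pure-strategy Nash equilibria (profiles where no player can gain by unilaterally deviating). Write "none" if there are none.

For each player, find the best response to each opponent profile; mutual best responses are the pure NE.
VendorX against Std-B: payoffs 19, 22, 95 → best response Std-E.
VendorX against Std-C: payoffs 20, 60, 22 → best response Std-D.
VendorX against Std-D: payoffs 59, 70, 52 → best response Std-D.
VendorX against Std-E: payoffs 22, 75, 93 → best response Std-E.
VendorY against Std-C: payoffs 65, 15, 92, 44 → best response Std-D.
VendorY against Std-D: payoffs 93, 39, 76, 84 → best response Std-B.
VendorY against Std-E: payoffs 11, 43, 26, 20 → best response Std-C.
No profile is a mutual best response for all players.

none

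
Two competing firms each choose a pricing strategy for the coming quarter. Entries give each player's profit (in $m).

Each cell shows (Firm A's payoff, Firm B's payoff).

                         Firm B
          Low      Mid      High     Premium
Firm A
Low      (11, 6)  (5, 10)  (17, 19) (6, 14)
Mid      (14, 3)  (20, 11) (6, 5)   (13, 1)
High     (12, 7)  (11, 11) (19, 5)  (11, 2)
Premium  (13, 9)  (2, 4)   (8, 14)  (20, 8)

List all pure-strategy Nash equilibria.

Pure NE: (Mid, Mid)

(Low, Low): Firm A can switch to Mid (11 → 14). Not NE.
(Low, Mid): Firm A can switch to Mid (5 → 20). Not NE.
(Low, High): Firm A can switch to High (17 → 19). Not NE.
(Low, Premium): Firm A can switch to Mid (6 → 13). Not NE.
(Mid, Low): Firm B can switch to Mid (3 → 11). Not NE.
(Mid, Mid): Firm A gets 20, best alternative 11; Firm B gets 11, best alternative 5. No profitable deviation — NE.
(Mid, High): Firm A can switch to Low (6 → 17). Not NE.
(Mid, Premium): Firm A can switch to Premium (13 → 20). Not NE.
(High, Low): Firm A can switch to Mid (12 → 14). Not NE.
(High, Mid): Firm A can switch to Mid (11 → 20). Not NE.
(High, High): Firm B can switch to Low (5 → 7). Not NE.
(High, Premium): Firm A can switch to Mid (11 → 13). Not NE.
(Premium, Low): Firm A can switch to Mid (13 → 14). Not NE.
(The remaining 3 profiles each have a profitable deviation by the same check.)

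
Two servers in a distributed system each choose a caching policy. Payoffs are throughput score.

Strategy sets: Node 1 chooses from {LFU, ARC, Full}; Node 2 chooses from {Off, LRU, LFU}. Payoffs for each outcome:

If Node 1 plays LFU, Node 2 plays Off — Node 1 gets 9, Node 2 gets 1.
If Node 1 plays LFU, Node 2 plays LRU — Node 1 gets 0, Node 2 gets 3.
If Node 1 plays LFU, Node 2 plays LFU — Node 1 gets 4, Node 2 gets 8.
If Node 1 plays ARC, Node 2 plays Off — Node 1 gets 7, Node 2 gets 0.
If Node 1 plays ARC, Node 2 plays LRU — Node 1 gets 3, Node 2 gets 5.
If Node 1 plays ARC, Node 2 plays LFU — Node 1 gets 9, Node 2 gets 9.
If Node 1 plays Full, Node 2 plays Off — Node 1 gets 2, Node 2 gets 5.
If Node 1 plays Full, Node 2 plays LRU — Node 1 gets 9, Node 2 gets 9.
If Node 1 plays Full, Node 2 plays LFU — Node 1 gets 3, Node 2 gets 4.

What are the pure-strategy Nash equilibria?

Pure-strategy Nash equilibria: (ARC, LFU), (Full, LRU)

Mark each player's best response to every combination of opponents' strategies; a profile where every player is best-responding is a pure Nash equilibrium.
Node 1 against Off: payoffs 9, 7, 2 → best response LFU.
Node 1 against LRU: payoffs 0, 3, 9 → best response Full.
Node 1 against LFU: payoffs 4, 9, 3 → best response ARC.
Node 2 against LFU: payoffs 1, 3, 8 → best response LFU.
Node 2 against ARC: payoffs 0, 5, 9 → best response LFU.
Node 2 against Full: payoffs 5, 9, 4 → best response LRU.
Mutual best responses: (ARC, LFU); (Full, LRU).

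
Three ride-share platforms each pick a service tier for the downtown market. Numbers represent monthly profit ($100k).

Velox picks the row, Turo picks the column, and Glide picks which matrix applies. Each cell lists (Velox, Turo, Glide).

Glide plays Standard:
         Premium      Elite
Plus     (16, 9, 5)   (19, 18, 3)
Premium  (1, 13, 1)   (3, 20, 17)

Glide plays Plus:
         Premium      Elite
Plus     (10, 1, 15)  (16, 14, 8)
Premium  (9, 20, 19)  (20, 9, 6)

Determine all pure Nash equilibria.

Mark each player's best response to every combination of opponents' strategies; a profile where every player is best-responding is a pure Nash equilibrium.
Velox against (Premium, Standard): payoffs 16, 1 → best response Plus.
Velox against (Premium, Plus): payoffs 10, 9 → best response Plus.
Velox against (Elite, Standard): payoffs 19, 3 → best response Plus.
Velox against (Elite, Plus): payoffs 16, 20 → best response Premium.
Turo against (Plus, Standard): payoffs 9, 18 → best response Elite.
Turo against (Plus, Plus): payoffs 1, 14 → best response Elite.
Turo against (Premium, Standard): payoffs 13, 20 → best response Elite.
Turo against (Premium, Plus): payoffs 20, 9 → best response Premium.
Glide against (Plus, Premium): payoffs 5, 15 → best response Plus.
Glide against (Plus, Elite): payoffs 3, 8 → best response Plus.
Glide against (Premium, Premium): payoffs 1, 19 → best response Plus.
Glide against (Premium, Elite): payoffs 17, 6 → best response Standard.
No profile is a mutual best response for all players.

There is no pure-strategy Nash equilibrium.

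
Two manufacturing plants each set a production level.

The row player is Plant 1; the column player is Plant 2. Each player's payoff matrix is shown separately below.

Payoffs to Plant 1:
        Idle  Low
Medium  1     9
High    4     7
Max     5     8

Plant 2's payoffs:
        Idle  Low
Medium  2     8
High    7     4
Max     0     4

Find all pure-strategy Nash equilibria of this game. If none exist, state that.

(Medium, Idle): Plant 1 can switch to High (1 → 4). Not NE.
(Medium, Low): Plant 1 gets 9, best alternative 8; Plant 2 gets 8, best alternative 2. No profitable deviation — NE.
(High, Idle): Plant 1 can switch to Max (4 → 5). Not NE.
(High, Low): Plant 1 can switch to Medium (7 → 9). Not NE.
(Max, Idle): Plant 2 can switch to Low (0 → 4). Not NE.
(Max, Low): Plant 1 can switch to Medium (8 → 9). Not NE.

(Medium, Low)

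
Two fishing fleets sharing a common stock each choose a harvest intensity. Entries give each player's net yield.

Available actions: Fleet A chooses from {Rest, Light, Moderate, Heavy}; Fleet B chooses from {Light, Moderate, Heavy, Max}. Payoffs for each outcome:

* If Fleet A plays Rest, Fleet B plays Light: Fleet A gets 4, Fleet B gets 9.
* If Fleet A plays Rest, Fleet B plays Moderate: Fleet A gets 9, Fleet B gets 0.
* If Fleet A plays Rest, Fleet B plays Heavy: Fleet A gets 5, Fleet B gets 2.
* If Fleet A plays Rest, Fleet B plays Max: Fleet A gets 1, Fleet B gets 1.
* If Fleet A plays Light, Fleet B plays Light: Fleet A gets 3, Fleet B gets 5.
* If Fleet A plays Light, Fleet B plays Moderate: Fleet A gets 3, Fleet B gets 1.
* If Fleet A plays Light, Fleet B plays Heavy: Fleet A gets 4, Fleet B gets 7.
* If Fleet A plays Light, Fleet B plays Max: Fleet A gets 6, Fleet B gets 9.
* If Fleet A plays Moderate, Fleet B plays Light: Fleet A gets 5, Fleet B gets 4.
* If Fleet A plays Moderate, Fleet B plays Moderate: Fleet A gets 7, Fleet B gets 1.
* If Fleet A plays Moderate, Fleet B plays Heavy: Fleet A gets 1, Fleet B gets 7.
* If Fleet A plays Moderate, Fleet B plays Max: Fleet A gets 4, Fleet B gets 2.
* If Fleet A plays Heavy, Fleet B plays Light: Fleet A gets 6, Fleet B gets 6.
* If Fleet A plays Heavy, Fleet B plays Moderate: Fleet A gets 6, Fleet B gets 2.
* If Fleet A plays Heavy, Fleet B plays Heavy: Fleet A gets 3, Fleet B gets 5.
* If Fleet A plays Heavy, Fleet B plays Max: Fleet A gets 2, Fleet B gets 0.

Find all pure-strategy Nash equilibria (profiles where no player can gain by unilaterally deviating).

The pure Nash equilibria are (Light, Max); (Heavy, Light).

(Rest, Light): Fleet A can switch to Moderate (4 → 5). Not NE.
(Rest, Moderate): Fleet B can switch to Light (0 → 9). Not NE.
(Rest, Heavy): Fleet B can switch to Light (2 → 9). Not NE.
(Rest, Max): Fleet A can switch to Light (1 → 6). Not NE.
(Light, Light): Fleet A can switch to Rest (3 → 4). Not NE.
(Light, Moderate): Fleet A can switch to Rest (3 → 9). Not NE.
(Light, Heavy): Fleet A can switch to Rest (4 → 5). Not NE.
(Light, Max): Fleet A gets 6, best alternative 4; Fleet B gets 9, best alternative 7. No profitable deviation — NE.
(Moderate, Light): Fleet A can switch to Heavy (5 → 6). Not NE.
(Moderate, Moderate): Fleet A can switch to Rest (7 → 9). Not NE.
(Moderate, Heavy): Fleet A can switch to Rest (1 → 5). Not NE.
(Moderate, Max): Fleet A can switch to Light (4 → 6). Not NE.
(Heavy, Light): Fleet A gets 6, best alternative 5; Fleet B gets 6, best alternative 5. No profitable deviation — NE.
(Heavy, Moderate): Fleet A can switch to Rest (6 → 9). Not NE.
(The remaining 2 profiles each have a profitable deviation by the same check.)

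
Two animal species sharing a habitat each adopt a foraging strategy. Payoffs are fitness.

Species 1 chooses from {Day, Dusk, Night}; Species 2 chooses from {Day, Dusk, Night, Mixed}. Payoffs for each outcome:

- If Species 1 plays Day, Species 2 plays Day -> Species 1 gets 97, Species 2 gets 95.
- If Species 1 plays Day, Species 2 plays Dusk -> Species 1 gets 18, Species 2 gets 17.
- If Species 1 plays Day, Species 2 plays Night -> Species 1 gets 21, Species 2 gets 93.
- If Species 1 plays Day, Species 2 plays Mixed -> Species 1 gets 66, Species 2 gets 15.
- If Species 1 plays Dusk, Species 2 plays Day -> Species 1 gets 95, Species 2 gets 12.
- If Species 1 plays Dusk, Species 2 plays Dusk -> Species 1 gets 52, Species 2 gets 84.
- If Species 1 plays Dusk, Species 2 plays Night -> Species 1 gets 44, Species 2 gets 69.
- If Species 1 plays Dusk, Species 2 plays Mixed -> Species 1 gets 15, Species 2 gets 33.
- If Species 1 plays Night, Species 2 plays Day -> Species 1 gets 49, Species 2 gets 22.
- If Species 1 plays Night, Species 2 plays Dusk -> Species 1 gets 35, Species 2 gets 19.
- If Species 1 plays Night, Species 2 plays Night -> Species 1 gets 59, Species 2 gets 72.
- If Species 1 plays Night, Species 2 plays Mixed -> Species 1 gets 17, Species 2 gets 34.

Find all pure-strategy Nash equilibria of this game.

Pure-strategy Nash equilibria: (Day, Day), (Dusk, Dusk), (Night, Night)

Species 1 against Day: payoffs 97, 95, 49 → best response Day.
Species 1 against Dusk: payoffs 18, 52, 35 → best response Dusk.
Species 1 against Night: payoffs 21, 44, 59 → best response Night.
Species 1 against Mixed: payoffs 66, 15, 17 → best response Day.
Species 2 against Day: payoffs 95, 17, 93, 15 → best response Day.
Species 2 against Dusk: payoffs 12, 84, 69, 33 → best response Dusk.
Species 2 against Night: payoffs 22, 19, 72, 34 → best response Night.
Mutual best responses: (Day, Day); (Dusk, Dusk); (Night, Night).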